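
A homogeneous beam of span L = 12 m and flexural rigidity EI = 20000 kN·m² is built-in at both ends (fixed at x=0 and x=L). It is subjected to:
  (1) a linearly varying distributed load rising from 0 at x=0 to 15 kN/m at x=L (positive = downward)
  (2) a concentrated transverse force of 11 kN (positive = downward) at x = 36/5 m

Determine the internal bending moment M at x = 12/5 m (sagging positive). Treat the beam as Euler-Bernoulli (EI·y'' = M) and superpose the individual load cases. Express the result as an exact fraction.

Load 1 — triangular load w₀=15 kN/m (0→w₀ over full span):
  M_1 = 3w₀Lx/20 - w₀L²/30 - w₀x³/(6L) = 3·15·12·(12/5)/20 - 15·12²/30 - 15·(12/5)³/(6·12) = -252/25 kN·m
Load 2 — point force P=11 kN at a=36/5 m (b=L-a=24/5):
  M_2 = Pb²(3a+b)x/L³ - Pab²/L²  [x≤a] = 11·(24/5)²·(3·(36/5)+(24/5))·(12/5)/12³ - 11·(36/5)·(24/5)²/12² = -2112/625 kN·m
Superposition: M = Σ M_i = -8412/625 kN·m ≈ -13.459200 kN·m

M(12/5) = -8412/625 kN·m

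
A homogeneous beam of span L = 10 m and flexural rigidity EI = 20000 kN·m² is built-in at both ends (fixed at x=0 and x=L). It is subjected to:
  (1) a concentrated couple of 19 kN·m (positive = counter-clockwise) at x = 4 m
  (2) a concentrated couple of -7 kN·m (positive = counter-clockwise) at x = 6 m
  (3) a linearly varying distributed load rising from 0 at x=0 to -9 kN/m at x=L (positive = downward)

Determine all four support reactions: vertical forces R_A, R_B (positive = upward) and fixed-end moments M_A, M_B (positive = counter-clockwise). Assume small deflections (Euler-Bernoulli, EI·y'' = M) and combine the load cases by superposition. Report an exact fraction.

Load 1 — applied couple M₀=19 kN·m at a=4 m (b=L-a=6):
  R_A = 6M₀ab/L³ = 6·19·4·6/10³ = 342/125 kN
  M_A = M₀b(2a-b)/L² = 19·6·(2·4-6)/10² = 57/25 kN·m
  R_B = -6M₀ab/L³ = -6·19·4·6/10³ = -342/125 kN
  M_B = M₀a(2b-a)/L² = 19·4·(2·6-4)/10² = 152/25 kN·m
Load 2 — applied couple M₀=-7 kN·m at a=6 m (b=L-a=4):
  R_A = 6M₀ab/L³ = 6·(-7)·6·4/10³ = -126/125 kN
  M_A = M₀b(2a-b)/L² = (-7)·4·(2·6-4)/10² = -56/25 kN·m
  R_B = -6M₀ab/L³ = -6·(-7)·6·4/10³ = 126/125 kN
  M_B = M₀a(2b-a)/L² = (-7)·6·(2·4-6)/10² = -21/25 kN·m
Load 3 — triangular load w₀=-9 kN/m (0→w₀ over full span):
  R_A = 3w₀L/20 = 3·(-9)·10/20 = -27/2 kN
  M_A = w₀L²/30 = (-9)·10²/30 = -30 kN·m
  R_B = 7w₀L/20 = 7·(-9)·10/20 = -63/2 kN
  M_B = -w₀L²/20 = -(-9)·10²/20 = 45 kN·m
Superposition: R_A = -2943/250 kN, M_A = -749/25 kN·m, R_B = -8307/250 kN, M_B = 1256/25 kN·m

R_A = -2943/250 kN, M_A = -749/25 kN·m, R_B = -8307/250 kN, M_B = 1256/25 kN·m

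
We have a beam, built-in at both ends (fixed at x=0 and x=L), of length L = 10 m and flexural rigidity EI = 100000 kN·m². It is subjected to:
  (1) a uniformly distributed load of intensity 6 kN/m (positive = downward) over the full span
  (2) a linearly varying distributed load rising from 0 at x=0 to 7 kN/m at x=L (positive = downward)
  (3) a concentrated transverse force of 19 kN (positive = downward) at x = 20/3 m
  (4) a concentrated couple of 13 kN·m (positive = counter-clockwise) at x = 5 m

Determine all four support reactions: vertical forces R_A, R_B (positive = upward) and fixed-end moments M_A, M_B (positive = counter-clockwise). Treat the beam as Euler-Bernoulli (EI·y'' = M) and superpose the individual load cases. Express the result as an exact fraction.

Load 1 — uniform load w=6 kN/m over full span:
  R_A = wL/2 = 6·10/2 = 30 kN
  M_A = wL²/12 = 6·10²/12 = 50 kN·m
  R_B = wL/2 = 6·10/2 = 30 kN
  M_B = -wL²/12 = -6·10²/12 = -50 kN·m
Load 2 — triangular load w₀=7 kN/m (0→w₀ over full span):
  R_A = 3w₀L/20 = 3·7·10/20 = 21/2 kN
  M_A = w₀L²/30 = 7·10²/30 = 70/3 kN·m
  R_B = 7w₀L/20 = 7·7·10/20 = 49/2 kN
  M_B = -w₀L²/20 = -7·10²/20 = -35 kN·m
Load 3 — point force P=19 kN at a=20/3 m (b=L-a=10/3):
  R_A = Pb²(3a+b)/L³ = 19·(10/3)²·(3·(20/3)+(10/3))/10³ = 133/27 kN
  M_A = Pab²/L² = 19·(20/3)·(10/3)²/10² = 380/27 kN·m
  R_B = Pa²(a+3b)/L³ = 19·(20/3)²·((20/3)+3·(10/3))/10³ = 380/27 kN
  M_B = -Pa²b/L² = -19·(20/3)²·(10/3)/10² = -760/27 kN·m
Load 4 — applied couple M₀=13 kN·m at a=5 m (b=L-a=5):
  R_A = 6M₀ab/L³ = 6·13·5·5/10³ = 39/20 kN
  M_A = M₀b(2a-b)/L² = 13·5·(2·5-5)/10² = 13/4 kN·m
  R_B = -6M₀ab/L³ = -6·13·5·5/10³ = -39/20 kN
  M_B = M₀a(2b-a)/L² = 13·5·(2·5-5)/10² = 13/4 kN·m
Superposition: R_A = 25583/540 kN, M_A = 9791/108 kN·m, R_B = 35977/540 kN, M_B = -11869/108 kN·m

R_A = 25583/540 kN, M_A = 9791/108 kN·m, R_B = 35977/540 kN, M_B = -11869/108 kN·m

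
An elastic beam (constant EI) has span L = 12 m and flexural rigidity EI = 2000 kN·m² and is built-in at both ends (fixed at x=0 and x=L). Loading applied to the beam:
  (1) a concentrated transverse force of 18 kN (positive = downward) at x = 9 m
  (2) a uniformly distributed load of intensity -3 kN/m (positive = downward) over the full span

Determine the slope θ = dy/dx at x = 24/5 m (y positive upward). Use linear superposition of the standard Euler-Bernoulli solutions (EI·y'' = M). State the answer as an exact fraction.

Load 1 — point force P=18 kN at a=9 m (b=L-a=3):
  θ_1 = -Pb²x(2aL-(3a+b)x)/(2L³EI)  [x≤a] = -18·3²·(24/5)·(2·9·12-(3·9+3)·(24/5))/(2·12³·2000) = -81/10000 rad
Load 2 — uniform load w=-3 kN/m over full span:
  θ_2 = -wx(L-x)(L-2x)/(12EI) = -(-3)·(24/5)·(12-(24/5))·(12-2·(24/5))/(12·2000) = 162/15625 rad
Superposition: θ = Σ θ_i = 567/250000 rad ≈ 0.002268 rad

θ(24/5) = 567/250000 rad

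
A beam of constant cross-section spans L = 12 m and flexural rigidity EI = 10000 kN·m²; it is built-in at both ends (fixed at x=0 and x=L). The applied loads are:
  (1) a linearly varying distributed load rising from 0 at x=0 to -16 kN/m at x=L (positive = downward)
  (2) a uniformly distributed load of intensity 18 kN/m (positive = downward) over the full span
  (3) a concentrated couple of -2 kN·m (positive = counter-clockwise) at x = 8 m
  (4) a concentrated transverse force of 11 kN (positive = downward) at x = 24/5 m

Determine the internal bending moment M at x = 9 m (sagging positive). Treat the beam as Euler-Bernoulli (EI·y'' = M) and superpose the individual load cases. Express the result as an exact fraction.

Load 1 — triangular load w₀=-16 kN/m (0→w₀ over full span):
  M_1 = 3w₀Lx/20 - w₀L²/30 - w₀x³/(6L) = 3·(-16)·12·9/20 - (-16)·12²/30 - (-16)·9³/(6·12) = -102/5 kN·m
Load 2 — uniform load w=18 kN/m over full span:
  M_2 = wLx/2 - wL²/12 - wx²/2 = 18·12·9/2 - 18·12²/12 - 18·9²/2 = 27 kN·m
Load 3 — applied couple M₀=-2 kN·m at a=8 m (b=L-a=4):
  M_3 = R_Ax - M_A - M₀  [x>a] with R_A=-2/9, M_A=-2/3 = (-2/9)·9 - (-2/3) - (-2) = 2/3 kN·m
Load 4 — point force P=11 kN at a=24/5 m (b=L-a=36/5):
  M_4 = Pa²(a+3b)(L-x)/L³ - Pa²b/L²  [x>a] = 11·(24/5)²·((24/5)+3·(36/5))·(12-9)/12³ - 11·(24/5)²·(36/5)/12² = -132/125 kN·m
Superposition: M = Σ M_i = 2329/375 kN·m ≈ 6.210667 kN·m

M(9) = 2329/375 kN·m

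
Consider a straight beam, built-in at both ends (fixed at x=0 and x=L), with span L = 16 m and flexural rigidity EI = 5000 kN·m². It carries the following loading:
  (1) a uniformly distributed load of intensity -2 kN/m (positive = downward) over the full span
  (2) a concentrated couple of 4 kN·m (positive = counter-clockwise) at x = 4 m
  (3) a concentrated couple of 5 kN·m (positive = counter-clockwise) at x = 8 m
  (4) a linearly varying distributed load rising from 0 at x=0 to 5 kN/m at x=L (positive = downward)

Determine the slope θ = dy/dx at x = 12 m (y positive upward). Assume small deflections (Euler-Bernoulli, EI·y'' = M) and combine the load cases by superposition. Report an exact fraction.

θ(12) = 7/2500 rad

Load 1 — uniform load w=-2 kN/m over full span:
  θ_1 = -wx(L-x)(L-2x)/(12EI) = -(-2)·12·(16-12)·(16-2·12)/(12·5000) = -8/625 rad
Load 2 — applied couple M₀=4 kN·m at a=4 m (b=L-a=12):
  θ_2 = (R_Ax²/2 - M_Ax - M₀(x-a))/EI  [x>a] with R_A=9/32, M_A=-3/4 = ((9/32)·12²/2 - (-3/4)·12 - 4·(12-4))/5000 = -11/20000 rad
Load 3 — applied couple M₀=5 kN·m at a=8 m (b=L-a=8):
  θ_3 = (R_Ax²/2 - M_Ax - M₀(x-a))/EI  [x>a] with R_A=15/32, M_A=5/4 = ((15/32)·12²/2 - (5/4)·12 - 5·(12-8))/5000 = -1/4000 rad
Load 4 — triangular load w₀=5 kN/m (0→w₀ over full span):
  θ_4 = -w₀(2x(L-x)(L-2x)(x+2L)+x²(L-x)²)/(120LEI) = -5·(2·12·(16-12)·(16-2·12)·(12+2·16)+12²·(16-12)²)/(120·16·5000) = 41/2500 rad
Superposition: θ = Σ θ_i = 7/2500 rad ≈ 0.002800 rad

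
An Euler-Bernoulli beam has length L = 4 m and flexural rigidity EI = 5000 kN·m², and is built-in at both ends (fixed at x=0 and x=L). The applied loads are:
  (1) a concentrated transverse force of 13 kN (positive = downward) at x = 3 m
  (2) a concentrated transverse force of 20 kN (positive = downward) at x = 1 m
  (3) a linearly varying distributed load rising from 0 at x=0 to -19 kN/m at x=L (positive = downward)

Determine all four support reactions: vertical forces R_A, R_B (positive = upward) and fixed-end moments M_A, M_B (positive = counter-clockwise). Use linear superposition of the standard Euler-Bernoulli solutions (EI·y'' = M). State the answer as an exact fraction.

Load 1 — point force P=13 kN at a=3 m (b=L-a=1):
  R_A = Pb²(3a+b)/L³ = 13·1²·(3·3+1)/4³ = 65/32 kN
  M_A = Pab²/L² = 13·3·1²/4² = 39/16 kN·m
  R_B = Pa²(a+3b)/L³ = 13·3²·(3+3·1)/4³ = 351/32 kN
  M_B = -Pa²b/L² = -13·3²·1/4² = -117/16 kN·m
Load 2 — point force P=20 kN at a=1 m (b=L-a=3):
  R_A = Pb²(3a+b)/L³ = 20·3²·(3·1+3)/4³ = 135/8 kN
  M_A = Pab²/L² = 20·1·3²/4² = 45/4 kN·m
  R_B = Pa²(a+3b)/L³ = 20·1²·(1+3·3)/4³ = 25/8 kN
  M_B = -Pa²b/L² = -20·1²·3/4² = -15/4 kN·m
Load 3 — triangular load w₀=-19 kN/m (0→w₀ over full span):
  R_A = 3w₀L/20 = 3·(-19)·4/20 = -57/5 kN
  M_A = w₀L²/30 = (-19)·4²/30 = -152/15 kN·m
  R_B = 7w₀L/20 = 7·(-19)·4/20 = -133/5 kN
  M_B = -w₀L²/20 = -(-19)·4²/20 = 76/5 kN·m
Superposition: R_A = 1201/160 kN, M_A = 853/240 kN·m, R_B = -2001/160 kN, M_B = 331/80 kN·m

R_A = 1201/160 kN, M_A = 853/240 kN·m, R_B = -2001/160 kN, M_B = 331/80 kN·m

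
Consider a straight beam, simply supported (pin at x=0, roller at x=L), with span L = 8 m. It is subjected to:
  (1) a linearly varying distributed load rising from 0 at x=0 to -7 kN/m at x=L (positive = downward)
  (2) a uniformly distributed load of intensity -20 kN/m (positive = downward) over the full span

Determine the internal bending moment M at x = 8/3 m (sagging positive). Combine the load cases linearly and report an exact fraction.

M(8/3) = -13312/81 kN·m

Load 1 — triangular load w₀=-7 kN/m (0→w₀ over full span):
  M_1 = w₀Lx/6 - w₀x³/(6L) = (-7)·8·(8/3)/6 - (-7)·(8/3)³/(6·8) = -1792/81 kN·m
Load 2 — uniform load w=-20 kN/m over full span:
  M_2 = wx(L-x)/2 = (-20)·(8/3)·(8-(8/3))/2 = -1280/9 kN·m
Superposition: M = Σ M_i = -13312/81 kN·m ≈ -164.345679 kN·m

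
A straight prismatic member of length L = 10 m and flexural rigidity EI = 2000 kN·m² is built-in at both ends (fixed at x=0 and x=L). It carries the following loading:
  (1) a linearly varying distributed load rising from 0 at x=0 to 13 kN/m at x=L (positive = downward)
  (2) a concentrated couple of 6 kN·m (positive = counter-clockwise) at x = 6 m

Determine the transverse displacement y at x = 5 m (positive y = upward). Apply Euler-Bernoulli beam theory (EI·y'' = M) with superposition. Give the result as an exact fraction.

Load 1 — triangular load w₀=13 kN/m (0→w₀ over full span):
  y_1 = -w₀x²(L-x)²(x+2L)/(120LEI) = -13·5²·(10-5)²·(5+2·10)/(120·10·2000) = -65/768 m
Load 2 — applied couple M₀=6 kN·m at a=6 m (b=L-a=4):
  y_2 = (R_Ax³/6 - M_Ax²/2)/EI  [x≤a] with R_A=108/125, M_A=48/25 = ((108/125)·5³/6 - (48/25)·5²/2)/2000 = -3/1000 m
Superposition: y = Σ y_i = -8413/96000 m ≈ -0.087635 m

y(5) = -8413/96000 m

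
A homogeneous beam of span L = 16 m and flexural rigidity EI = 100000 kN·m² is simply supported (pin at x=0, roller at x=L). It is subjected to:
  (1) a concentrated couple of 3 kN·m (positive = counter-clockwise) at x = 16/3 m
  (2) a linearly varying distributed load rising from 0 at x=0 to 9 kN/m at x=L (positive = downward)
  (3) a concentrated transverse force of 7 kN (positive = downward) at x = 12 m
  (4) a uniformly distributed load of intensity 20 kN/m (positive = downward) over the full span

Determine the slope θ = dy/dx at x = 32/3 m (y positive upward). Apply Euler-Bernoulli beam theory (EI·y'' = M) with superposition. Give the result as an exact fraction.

θ(32/3) = 408133/20250000 rad

Load 1 — applied couple M₀=3 kN·m at a=16/3 m (b=L-a=32/3):
  θ_1 = (M₀x²/(2L)-M₀(x-a)+C₁)/EI  [x>a] with C₁=M₀(3b²-L²)/(6L)=8/3 = (3·(32/3)²/(2·16)-3·((32/3)-(16/3))+(8/3))/100000 = -1/37500 rad
Load 2 — triangular load w₀=9 kN/m (0→w₀ over full span):
  θ_2 = -w₀(7L⁴-30L²x²+15x⁴)/(360LEI) = -9·(7·16⁴-30·16²·(32/3)²+15·(32/3)⁴)/(360·16·100000) = 1456/421875 rad
Load 3 — point force P=7 kN at a=12 m (b=L-a=4):
  θ_3 = -Pb(L²-b²-3x²)/(6LEI)  [x≤a] = -7·4·(16²-4²-3·(32/3)²)/(6·16·100000) = 133/450000 rad
Load 4 — uniform load w=20 kN/m over full span:
  θ_4 = -w(L³-6Lx²+4x³)/(24EI) = -20·(16³-6·16·(32/3)²+4·(32/3)³)/(24·100000) = 832/50625 rad
Superposition: θ = Σ θ_i = 408133/20250000 rad ≈ 0.020155 rad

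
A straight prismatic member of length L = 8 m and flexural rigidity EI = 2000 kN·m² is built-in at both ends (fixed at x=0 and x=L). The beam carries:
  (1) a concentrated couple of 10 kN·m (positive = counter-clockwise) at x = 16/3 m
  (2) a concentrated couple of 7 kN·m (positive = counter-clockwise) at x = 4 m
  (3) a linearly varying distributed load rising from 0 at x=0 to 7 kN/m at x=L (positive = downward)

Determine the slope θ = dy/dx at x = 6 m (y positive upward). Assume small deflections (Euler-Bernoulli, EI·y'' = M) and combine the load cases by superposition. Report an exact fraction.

Load 1 — applied couple M₀=10 kN·m at a=16/3 m (b=L-a=8/3):
  θ_1 = (R_Ax²/2 - M_Ax - M₀(x-a))/EI  [x>a] with R_A=5/3, M_A=10/3 = ((5/3)·6²/2 - (10/3)·6 - 10·(6-(16/3)))/2000 = 1/600 rad
Load 2 — applied couple M₀=7 kN·m at a=4 m (b=L-a=4):
  θ_2 = (R_Ax²/2 - M_Ax - M₀(x-a))/EI  [x>a] with R_A=21/16, M_A=7/4 = ((21/16)·6²/2 - (7/4)·6 - 7·(6-4))/2000 = -7/16000 rad
Load 3 — triangular load w₀=7 kN/m (0→w₀ over full span):
  θ_3 = -w₀(2x(L-x)(L-2x)(x+2L)+x²(L-x)²)/(120LEI) = -7·(2·6·(8-6)·(8-2·6)·(6+2·8)+6²·(8-6)²)/(120·8·2000) = 287/40000 rad
Superposition: θ = Σ θ_i = 2017/240000 rad ≈ 0.008404 rad

θ(6) = 2017/240000 rad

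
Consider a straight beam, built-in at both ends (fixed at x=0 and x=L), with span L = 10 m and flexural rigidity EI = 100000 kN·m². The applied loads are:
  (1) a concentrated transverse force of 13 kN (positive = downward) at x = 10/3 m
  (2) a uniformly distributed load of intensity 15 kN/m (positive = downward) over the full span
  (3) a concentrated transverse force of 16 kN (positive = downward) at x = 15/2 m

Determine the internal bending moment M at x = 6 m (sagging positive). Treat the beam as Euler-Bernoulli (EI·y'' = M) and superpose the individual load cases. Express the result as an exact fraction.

M(6) = 3583/54 kN·m

Load 1 — point force P=13 kN at a=10/3 m (b=L-a=20/3):
  M_1 = Pa²(a+3b)(L-x)/L³ - Pa²b/L²  [x>a] = 13·(10/3)²·((10/3)+3·(20/3))·(10-6)/10³ - 13·(10/3)²·(20/3)/10² = 104/27 kN·m
Load 2 — uniform load w=15 kN/m over full span:
  M_2 = wLx/2 - wL²/12 - wx²/2 = 15·10·6/2 - 15·10²/12 - 15·6²/2 = 55 kN·m
Load 3 — point force P=16 kN at a=15/2 m (b=L-a=5/2):
  M_3 = Pb²(3a+b)x/L³ - Pab²/L²  [x≤a] = 16·(5/2)²·(3·(15/2)+(5/2))·6/10³ - 16·(15/2)·(5/2)²/10² = 15/2 kN·m
Superposition: M = Σ M_i = 3583/54 kN·m ≈ 66.351852 kN·m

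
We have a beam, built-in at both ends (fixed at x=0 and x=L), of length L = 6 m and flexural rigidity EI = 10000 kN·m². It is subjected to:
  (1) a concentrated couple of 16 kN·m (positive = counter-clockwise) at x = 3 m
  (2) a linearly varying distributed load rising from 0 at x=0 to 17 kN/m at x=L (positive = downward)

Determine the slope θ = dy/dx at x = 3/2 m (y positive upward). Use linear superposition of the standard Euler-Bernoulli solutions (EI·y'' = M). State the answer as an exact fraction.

θ(3/2) = -19821/12800000 rad

Load 1 — applied couple M₀=16 kN·m at a=3 m (b=L-a=3):
  θ_1 = (R_Ax²/2 - M_Ax)/EI  [x≤a] with R_A=4, M_A=4 = (4·(3/2)²/2 - 4·(3/2))/10000 = -3/20000 rad
Load 2 — triangular load w₀=17 kN/m (0→w₀ over full span):
  θ_2 = -w₀(2x(L-x)(L-2x)(x+2L)+x²(L-x)²)/(120LEI) = -17·(2·(3/2)·(6-(3/2))·(6-2·(3/2))·((3/2)+2·6)+(3/2)²·(6-(3/2))²)/(120·6·10000) = -17901/12800000 rad
Superposition: θ = Σ θ_i = -19821/12800000 rad ≈ -0.001549 rad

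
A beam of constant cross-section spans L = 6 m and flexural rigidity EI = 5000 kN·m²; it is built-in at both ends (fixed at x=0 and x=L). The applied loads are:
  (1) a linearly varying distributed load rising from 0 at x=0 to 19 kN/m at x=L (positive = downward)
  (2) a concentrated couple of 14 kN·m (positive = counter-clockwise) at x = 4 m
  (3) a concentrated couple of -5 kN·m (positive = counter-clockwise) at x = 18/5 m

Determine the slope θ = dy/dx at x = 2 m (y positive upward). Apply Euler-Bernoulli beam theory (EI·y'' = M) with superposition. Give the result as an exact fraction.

θ(2) = -89/28125 rad

Load 1 — triangular load w₀=19 kN/m (0→w₀ over full span):
  θ_1 = -w₀(2x(L-x)(L-2x)(x+2L)+x²(L-x)²)/(120LEI) = -19·(2·2·(6-2)·(6-2·2)·(2+2·6)+2²·(6-2)²)/(120·6·5000) = -76/28125 rad
Load 2 — applied couple M₀=14 kN·m at a=4 m (b=L-a=2):
  θ_2 = (R_Ax²/2 - M_Ax)/EI  [x≤a] with R_A=28/9, M_A=14/3 = ((28/9)·2²/2 - (14/3)·2)/5000 = -7/11250 rad
Load 3 — applied couple M₀=-5 kN·m at a=18/5 m (b=L-a=12/5):
  θ_3 = (R_Ax²/2 - M_Ax)/EI  [x≤a] with R_A=-6/5, M_A=-8/5 = ((-6/5)·2²/2 - (-8/5)·2)/5000 = 1/6250 rad
Superposition: θ = Σ θ_i = -89/28125 rad ≈ -0.003164 rad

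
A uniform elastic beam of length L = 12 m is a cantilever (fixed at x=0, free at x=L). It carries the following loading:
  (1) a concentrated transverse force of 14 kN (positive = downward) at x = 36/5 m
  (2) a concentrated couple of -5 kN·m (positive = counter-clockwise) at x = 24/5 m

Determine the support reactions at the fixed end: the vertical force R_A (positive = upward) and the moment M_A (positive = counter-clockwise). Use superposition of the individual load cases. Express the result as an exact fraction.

Load 1 — point force P=14 kN at a=36/5 m (b=L-a=24/5):
  R_A = P = 14 kN
  M_A = Pa = 14·(36/5) = 504/5 kN·m
Load 2 — applied couple M₀=-5 kN·m at a=24/5 m (b=L-a=36/5):
  R_A = 0 kN
  M_A = -M₀ = -(-5) = 5 kN·m
Superposition: R_A = 14 kN, M_A = 529/5 kN·m

R_A = 14 kN, M_A = 529/5 kN·m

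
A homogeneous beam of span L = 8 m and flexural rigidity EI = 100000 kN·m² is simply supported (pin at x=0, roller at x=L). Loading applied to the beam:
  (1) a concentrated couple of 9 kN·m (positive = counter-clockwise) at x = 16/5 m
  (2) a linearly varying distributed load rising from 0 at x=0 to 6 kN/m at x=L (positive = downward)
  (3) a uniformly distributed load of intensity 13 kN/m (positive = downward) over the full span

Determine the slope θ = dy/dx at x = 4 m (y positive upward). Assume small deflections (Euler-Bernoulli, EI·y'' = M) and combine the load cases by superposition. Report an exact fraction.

Load 1 — applied couple M₀=9 kN·m at a=16/5 m (b=L-a=24/5):
  θ_1 = (M₀x²/(2L)-M₀(x-a)+C₁)/EI  [x>a] with C₁=M₀(3b²-L²)/(6L)=24/25 = (9·4²/(2·8)-9·(4-(16/5))+(24/25))/100000 = 69/2500000 rad
Load 2 — triangular load w₀=6 kN/m (0→w₀ over full span):
  θ_2 = -w₀(7L⁴-30L²x²+15x⁴)/(360LEI) = -6·(7·8⁴-30·8²·4²+15·4⁴)/(360·8·100000) = -7/187500 rad
Load 3 — uniform load w=13 kN/m over full span:
  θ_3 = -w(L³-6Lx²+4x³)/(24EI) = -13·(8³-6·8·4²+4·4³)/(24·100000) = 0 rad
Superposition: θ = Σ θ_i = -73/7500000 rad ≈ -0.000010 rad

θ(4) = -73/7500000 rad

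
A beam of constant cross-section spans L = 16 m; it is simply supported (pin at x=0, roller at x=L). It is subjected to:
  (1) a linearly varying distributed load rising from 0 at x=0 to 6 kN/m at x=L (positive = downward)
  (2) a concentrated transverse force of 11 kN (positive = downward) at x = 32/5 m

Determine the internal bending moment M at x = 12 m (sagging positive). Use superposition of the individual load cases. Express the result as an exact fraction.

M(12) = 508/5 kN·m

Load 1 — triangular load w₀=6 kN/m (0→w₀ over full span):
  M_1 = w₀Lx/6 - w₀x³/(6L) = 6·16·12/6 - 6·12³/(6·16) = 84 kN·m
Load 2 — point force P=11 kN at a=32/5 m (b=L-a=48/5):
  M_2 = Pa(L-x)/L  [x>a] = 11·(32/5)·(16-12)/16 = 88/5 kN·m
Superposition: M = Σ M_i = 508/5 kN·m ≈ 101.600000 kN·m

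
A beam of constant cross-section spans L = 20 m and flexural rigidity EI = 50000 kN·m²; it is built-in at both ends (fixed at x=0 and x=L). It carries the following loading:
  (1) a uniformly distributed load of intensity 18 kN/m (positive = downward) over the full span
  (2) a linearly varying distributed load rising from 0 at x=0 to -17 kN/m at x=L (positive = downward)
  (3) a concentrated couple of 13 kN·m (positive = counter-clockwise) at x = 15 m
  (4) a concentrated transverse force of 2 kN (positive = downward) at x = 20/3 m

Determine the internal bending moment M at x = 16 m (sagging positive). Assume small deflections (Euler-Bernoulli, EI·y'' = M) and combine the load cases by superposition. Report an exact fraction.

M(16) = -28309/720 kN·m

Load 1 — uniform load w=18 kN/m over full span:
  M_1 = wLx/2 - wL²/12 - wx²/2 = 18·20·16/2 - 18·20²/12 - 18·16²/2 = -24 kN·m
Load 2 — triangular load w₀=-17 kN/m (0→w₀ over full span):
  M_2 = 3w₀Lx/20 - w₀L²/30 - w₀x³/(6L) = 3·(-17)·20·16/20 - (-17)·20²/30 - (-17)·16³/(6·20) = -136/15 kN·m
Load 3 — applied couple M₀=13 kN·m at a=15 m (b=L-a=5):
  M_3 = R_Ax - M_A - M₀  [x>a] with R_A=117/160, M_A=65/16 = (117/160)·16 - (65/16) - 13 = -429/80 kN·m
Load 4 — point force P=2 kN at a=20/3 m (b=L-a=40/3):
  M_4 = Pa²(a+3b)(L-x)/L³ - Pa²b/L²  [x>a] = 2·(20/3)²·((20/3)+3·(40/3))·(20-16)/20³ - 2·(20/3)²·(40/3)/20² = -8/9 kN·m
Superposition: M = Σ M_i = -28309/720 kN·m ≈ -39.318056 kN·m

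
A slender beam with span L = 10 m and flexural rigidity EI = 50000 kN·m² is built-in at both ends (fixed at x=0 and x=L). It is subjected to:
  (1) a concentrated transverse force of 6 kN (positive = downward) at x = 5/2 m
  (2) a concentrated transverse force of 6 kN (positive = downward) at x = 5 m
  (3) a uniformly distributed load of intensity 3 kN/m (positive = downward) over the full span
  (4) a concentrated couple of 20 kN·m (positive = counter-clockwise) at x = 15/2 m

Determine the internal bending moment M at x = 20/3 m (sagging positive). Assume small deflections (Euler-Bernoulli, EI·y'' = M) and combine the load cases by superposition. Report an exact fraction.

M(20/3) = 955/48 kN·m

Load 1 — point force P=6 kN at a=5/2 m (b=L-a=15/2):
  M_1 = Pa²(a+3b)(L-x)/L³ - Pa²b/L²  [x>a] = 6·(5/2)²·((5/2)+3·(15/2))·(10-(20/3))/10³ - 6·(5/2)²·(15/2)/10² = 5/16 kN·m
Load 2 — point force P=6 kN at a=5 m (b=L-a=5):
  M_2 = Pa²(a+3b)(L-x)/L³ - Pa²b/L²  [x>a] = 6·5²·(5+3·5)·(10-(20/3))/10³ - 6·5²·5/10² = 5/2 kN·m
Load 3 — uniform load w=3 kN/m over full span:
  M_3 = wLx/2 - wL²/12 - wx²/2 = 3·10·(20/3)/2 - 3·10²/12 - 3·(20/3)²/2 = 25/3 kN·m
Load 4 — applied couple M₀=20 kN·m at a=15/2 m (b=L-a=5/2):
  M_4 = R_Ax - M_A  [x≤a] with R_A=9/4, M_A=25/4 = (9/4)·(20/3) - (25/4) = 35/4 kN·m
Superposition: M = Σ M_i = 955/48 kN·m ≈ 19.895833 kN·m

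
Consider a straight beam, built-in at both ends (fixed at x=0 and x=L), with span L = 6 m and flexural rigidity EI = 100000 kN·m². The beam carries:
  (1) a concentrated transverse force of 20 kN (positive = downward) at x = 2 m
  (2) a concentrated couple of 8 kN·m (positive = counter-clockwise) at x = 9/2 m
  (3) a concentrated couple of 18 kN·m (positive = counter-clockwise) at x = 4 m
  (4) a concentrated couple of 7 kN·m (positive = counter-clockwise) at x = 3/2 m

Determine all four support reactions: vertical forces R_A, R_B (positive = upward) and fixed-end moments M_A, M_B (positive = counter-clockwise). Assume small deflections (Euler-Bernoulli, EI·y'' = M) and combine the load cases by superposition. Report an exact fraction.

Load 1 — point force P=20 kN at a=2 m (b=L-a=4):
  R_A = Pb²(3a+b)/L³ = 20·4²·(3·2+4)/6³ = 400/27 kN
  M_A = Pab²/L² = 20·2·4²/6² = 160/9 kN·m
  R_B = Pa²(a+3b)/L³ = 20·2²·(2+3·4)/6³ = 140/27 kN
  M_B = -Pa²b/L² = -20·2²·4/6² = -80/9 kN·m
Load 2 — applied couple M₀=8 kN·m at a=9/2 m (b=L-a=3/2):
  R_A = 6M₀ab/L³ = 6·8·(9/2)·(3/2)/6³ = 3/2 kN
  M_A = M₀b(2a-b)/L² = 8·(3/2)·(2·(9/2)-(3/2))/6² = 5/2 kN·m
  R_B = -6M₀ab/L³ = -6·8·(9/2)·(3/2)/6³ = -3/2 kN
  M_B = M₀a(2b-a)/L² = 8·(9/2)·(2·(3/2)-(9/2))/6² = -3/2 kN·m
Load 3 — applied couple M₀=18 kN·m at a=4 m (b=L-a=2):
  R_A = 6M₀ab/L³ = 6·18·4·2/6³ = 4 kN
  M_A = M₀b(2a-b)/L² = 18·2·(2·4-2)/6² = 6 kN·m
  R_B = -6M₀ab/L³ = -6·18·4·2/6³ = -4 kN
  M_B = M₀a(2b-a)/L² = 18·4·(2·2-4)/6² = 0 kN·m
Load 4 — applied couple M₀=7 kN·m at a=3/2 m (b=L-a=9/2):
  R_A = 6M₀ab/L³ = 6·7·(3/2)·(9/2)/6³ = 21/16 kN
  M_A = M₀b(2a-b)/L² = 7·(9/2)·(2·(3/2)-(9/2))/6² = -21/16 kN·m
  R_B = -6M₀ab/L³ = -6·7·(3/2)·(9/2)/6³ = -21/16 kN
  M_B = M₀a(2b-a)/L² = 7·(3/2)·(2·(9/2)-(3/2))/6² = 35/16 kN·m
Superposition: R_A = 9343/432 kN, M_A = 3595/144 kN·m, R_B = -703/432 kN, M_B = -1181/144 kN·m

R_A = 9343/432 kN, M_A = 3595/144 kN·m, R_B = -703/432 kN, M_B = -1181/144 kN·m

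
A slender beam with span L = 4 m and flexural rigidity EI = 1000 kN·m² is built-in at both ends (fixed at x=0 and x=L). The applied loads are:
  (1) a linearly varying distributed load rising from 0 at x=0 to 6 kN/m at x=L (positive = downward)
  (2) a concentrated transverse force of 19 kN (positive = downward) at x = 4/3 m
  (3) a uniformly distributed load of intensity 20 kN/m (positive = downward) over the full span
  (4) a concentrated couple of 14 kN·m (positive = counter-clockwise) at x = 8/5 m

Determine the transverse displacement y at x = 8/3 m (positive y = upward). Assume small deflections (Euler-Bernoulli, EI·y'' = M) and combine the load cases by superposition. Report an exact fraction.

Load 1 — triangular load w₀=6 kN/m (0→w₀ over full span):
  y_1 = -w₀x²(L-x)²(x+2L)/(120LEI) = -6·(8/3)²·(4-(8/3))²·((8/3)+2·4)/(120·4·1000) = -256/151875 m
Load 2 — point force P=19 kN at a=4/3 m (b=L-a=8/3):
  y_2 = -Pa²(L-x)²(3bL-(3b+a)(L-x))/(6L³EI)  [x>a] = -19·(4/3)²·(4-(8/3))²·(3·(8/3)·4-(3·(8/3)+(4/3))·(4-(8/3)))/(6·4³·1000) = -836/273375 m
Load 3 — uniform load w=20 kN/m over full span:
  y_3 = -wx²(L-x)²/(24EI) = -20·(8/3)²·(4-(8/3))²/(24·1000) = -64/6075 m
Load 4 — applied couple M₀=14 kN·m at a=8/5 m (b=L-a=12/5):
  y_4 = (R_Ax³/6 - M_Ax²/2 - M₀(x-a)²/2)/EI  [x>a] with R_A=126/25, M_A=42/25 = ((126/25)·(8/3)³/6 - (42/25)·(8/3)²/2 - 14·((8/3)-(8/5))²/2)/1000 = 56/28125 m
Superposition: y = Σ y_i = -90812/6834375 m ≈ -0.013288 m

y(8/3) = -90812/6834375 m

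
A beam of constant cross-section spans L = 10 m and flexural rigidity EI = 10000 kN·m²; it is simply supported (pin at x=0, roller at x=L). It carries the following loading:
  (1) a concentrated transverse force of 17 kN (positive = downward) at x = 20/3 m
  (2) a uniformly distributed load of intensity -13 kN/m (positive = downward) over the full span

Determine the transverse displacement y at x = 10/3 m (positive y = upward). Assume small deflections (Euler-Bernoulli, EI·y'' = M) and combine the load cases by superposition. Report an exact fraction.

Load 1 — point force P=17 kN at a=20/3 m (b=L-a=10/3):
  y_1 = -Pbx(L²-b²-x²)/(6LEI)  [x≤a] = -17·(10/3)·(10/3)·(10²-(10/3)²-(10/3)²)/(6·10·10000) = -119/4860 m
Load 2 — uniform load w=-13 kN/m over full span:
  y_2 = -wx(L³-2Lx²+x³)/(24EI) = -(-13)·(10/3)·(10³-2·10·(10/3)²+(10/3)³)/(24·10000) = 143/972 m
Superposition: y = Σ y_i = 149/1215 m ≈ 0.122634 m

y(10/3) = 149/1215 m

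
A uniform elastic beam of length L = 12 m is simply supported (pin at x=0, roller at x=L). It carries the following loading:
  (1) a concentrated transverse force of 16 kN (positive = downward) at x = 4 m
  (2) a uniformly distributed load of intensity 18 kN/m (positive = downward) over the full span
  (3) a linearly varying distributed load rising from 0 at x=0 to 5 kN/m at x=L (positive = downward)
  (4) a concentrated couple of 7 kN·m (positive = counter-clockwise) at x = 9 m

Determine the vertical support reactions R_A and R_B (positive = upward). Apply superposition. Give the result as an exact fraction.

Load 1 — point force P=16 kN at a=4 m (b=L-a=8):
  R_A = Pb/L = 16·8/12 = 32/3 kN
  R_B = Pa/L = 16·4/12 = 16/3 kN
Load 2 — uniform load w=18 kN/m over full span:
  R_A = wL/2 = 18·12/2 = 108 kN
  R_B = wL/2 = 18·12/2 = 108 kN
Load 3 — triangular load w₀=5 kN/m (0→w₀ over full span):
  R_A = w₀L/6 = 5·12/6 = 10 kN
  R_B = w₀L/3 = 5·12/3 = 20 kN
Load 4 — applied couple M₀=7 kN·m at a=9 m (b=L-a=3):
  R_A = M₀/L = 7/12 kN
  R_B = -M₀/L = -7/12 kN
Superposition: R_A = 517/4 kN, R_B = 531/4 kN

R_A = 517/4 kN, R_B = 531/4 kN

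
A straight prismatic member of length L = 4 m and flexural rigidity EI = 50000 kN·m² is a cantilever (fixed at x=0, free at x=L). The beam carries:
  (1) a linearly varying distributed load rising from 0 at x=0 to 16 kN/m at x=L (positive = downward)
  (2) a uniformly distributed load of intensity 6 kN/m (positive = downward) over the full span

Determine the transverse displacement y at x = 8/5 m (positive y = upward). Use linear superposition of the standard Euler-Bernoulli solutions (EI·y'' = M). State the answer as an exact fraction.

Load 1 — triangular load w₀=16 kN/m (0→w₀ over full span):
  y_1 = (w₀Lx³/12-w₀L²x²/6-w₀x⁵/(120L))/EI = (16·4·(8/5)³/12-16·4²·(8/5)²/6-16·(8/5)⁵/(120·4))/50000 = -257024/146484375 m
Load 2 — uniform load w=6 kN/m over full span:
  y_2 = -wx²(x²-4Lx+6L²)/(24EI) = -6·(8/5)²·((8/5)²-4·4·(8/5)+6·4²)/(24·50000) = -1824/1953125 m
Superposition: y = Σ y_i = -393824/146484375 m ≈ -0.002689 m

y(8/5) = -393824/146484375 m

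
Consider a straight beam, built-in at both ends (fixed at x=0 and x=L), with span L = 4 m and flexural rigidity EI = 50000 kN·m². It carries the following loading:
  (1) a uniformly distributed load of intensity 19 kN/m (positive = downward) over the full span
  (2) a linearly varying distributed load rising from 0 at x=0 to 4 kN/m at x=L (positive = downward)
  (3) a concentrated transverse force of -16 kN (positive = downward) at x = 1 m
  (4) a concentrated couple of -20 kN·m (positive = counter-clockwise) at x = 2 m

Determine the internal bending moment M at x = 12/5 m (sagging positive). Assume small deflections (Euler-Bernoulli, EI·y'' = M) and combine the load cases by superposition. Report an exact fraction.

M(12/5) = 6926/375 kN·m

Load 1 — uniform load w=19 kN/m over full span:
  M_1 = wLx/2 - wL²/12 - wx²/2 = 19·4·(12/5)/2 - 19·4²/12 - 19·(12/5)²/2 = 836/75 kN·m
Load 2 — triangular load w₀=4 kN/m (0→w₀ over full span):
  M_2 = 3w₀Lx/20 - w₀L²/30 - w₀x³/(6L) = 3·4·4·(12/5)/20 - 4·4²/30 - 4·(12/5)³/(6·4) = 496/375 kN·m
Load 3 — point force P=-16 kN at a=1 m (b=L-a=3):
  M_3 = Pa²(a+3b)(L-x)/L³ - Pa²b/L²  [x>a] = (-16)·1²·(1+3·3)·(4-(12/5))/4³ - (-16)·1²·3/4² = -1 kN·m
Load 4 — applied couple M₀=-20 kN·m at a=2 m (b=L-a=2):
  M_4 = R_Ax - M_A - M₀  [x>a] with R_A=-15/2, M_A=-5 = (-15/2)·(12/5) - (-5) - (-20) = 7 kN·m
Superposition: M = Σ M_i = 6926/375 kN·m ≈ 18.469333 kN·m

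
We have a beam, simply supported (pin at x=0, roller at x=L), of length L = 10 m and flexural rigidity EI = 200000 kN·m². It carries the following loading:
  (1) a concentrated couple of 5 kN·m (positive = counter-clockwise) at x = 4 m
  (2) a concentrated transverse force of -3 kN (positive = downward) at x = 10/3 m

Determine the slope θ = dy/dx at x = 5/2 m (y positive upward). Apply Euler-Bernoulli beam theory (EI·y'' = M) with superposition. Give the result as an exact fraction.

θ(5/2) = 6263/86400000 rad

Load 1 — applied couple M₀=5 kN·m at a=4 m (b=L-a=6):
  θ_1 = (M₀x²/(2L)+C₁)/EI  [x≤a] with C₁=M₀(3b²-L²)/(6L)=2/3 = (5·(5/2)²/(2·10)+(2/3))/200000 = 107/9600000 rad
Load 2 — point force P=-3 kN at a=10/3 m (b=L-a=20/3):
  θ_2 = -Pb(L²-b²-3x²)/(6LEI)  [x≤a] = -(-3)·(20/3)·(10²-(20/3)²-3·(5/2)²)/(6·10·200000) = 53/864000 rad
Superposition: θ = Σ θ_i = 6263/86400000 rad ≈ 0.000072 rad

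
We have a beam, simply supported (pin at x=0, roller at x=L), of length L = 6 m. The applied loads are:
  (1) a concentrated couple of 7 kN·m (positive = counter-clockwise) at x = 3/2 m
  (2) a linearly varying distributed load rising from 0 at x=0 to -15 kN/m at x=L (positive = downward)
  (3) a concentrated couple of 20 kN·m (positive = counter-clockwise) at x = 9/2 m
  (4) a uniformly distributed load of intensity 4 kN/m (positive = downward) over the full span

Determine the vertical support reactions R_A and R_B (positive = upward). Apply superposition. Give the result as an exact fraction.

R_A = 3/2 kN, R_B = -45/2 kN

Load 1 — applied couple M₀=7 kN·m at a=3/2 m (b=L-a=9/2):
  R_A = M₀/L = 7/6 kN
  R_B = -M₀/L = -7/6 kN
Load 2 — triangular load w₀=-15 kN/m (0→w₀ over full span):
  R_A = w₀L/6 = (-15)·6/6 = -15 kN
  R_B = w₀L/3 = (-15)·6/3 = -30 kN
Load 3 — applied couple M₀=20 kN·m at a=9/2 m (b=L-a=3/2):
  R_A = M₀/L = 20/6 = 10/3 kN
  R_B = -M₀/L = -20/6 = -10/3 kN
Load 4 — uniform load w=4 kN/m over full span:
  R_A = wL/2 = 4·6/2 = 12 kN
  R_B = wL/2 = 4·6/2 = 12 kN
Superposition: R_A = 3/2 kN, R_B = -45/2 kN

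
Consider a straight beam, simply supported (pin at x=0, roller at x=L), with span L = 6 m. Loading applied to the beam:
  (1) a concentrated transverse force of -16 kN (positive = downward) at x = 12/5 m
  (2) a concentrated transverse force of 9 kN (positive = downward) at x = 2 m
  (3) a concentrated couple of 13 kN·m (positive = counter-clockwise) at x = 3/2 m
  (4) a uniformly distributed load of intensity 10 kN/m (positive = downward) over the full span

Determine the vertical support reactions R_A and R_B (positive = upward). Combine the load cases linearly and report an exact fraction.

R_A = 857/30 kN, R_B = 733/30 kN

Load 1 — point force P=-16 kN at a=12/5 m (b=L-a=18/5):
  R_A = Pb/L = (-16)·(18/5)/6 = -48/5 kN
  R_B = Pa/L = (-16)·(12/5)/6 = -32/5 kN
Load 2 — point force P=9 kN at a=2 m (b=L-a=4):
  R_A = Pb/L = 9·4/6 = 6 kN
  R_B = Pa/L = 9·2/6 = 3 kN
Load 3 — applied couple M₀=13 kN·m at a=3/2 m (b=L-a=9/2):
  R_A = M₀/L = 13/6 kN
  R_B = -M₀/L = -13/6 kN
Load 4 — uniform load w=10 kN/m over full span:
  R_A = wL/2 = 10·6/2 = 30 kN
  R_B = wL/2 = 10·6/2 = 30 kN
Superposition: R_A = 857/30 kN, R_B = 733/30 kN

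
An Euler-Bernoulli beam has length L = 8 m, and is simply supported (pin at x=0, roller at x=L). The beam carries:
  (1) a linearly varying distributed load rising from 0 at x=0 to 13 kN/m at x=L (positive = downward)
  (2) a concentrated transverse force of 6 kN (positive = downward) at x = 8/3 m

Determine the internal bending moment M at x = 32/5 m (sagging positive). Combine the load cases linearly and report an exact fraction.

Load 1 — triangular load w₀=13 kN/m (0→w₀ over full span):
  M_1 = w₀Lx/6 - w₀x³/(6L) = 13·8·(32/5)/6 - 13·(32/5)³/(6·8) = 4992/125 kN·m
Load 2 — point force P=6 kN at a=8/3 m (b=L-a=16/3):
  M_2 = Pa(L-x)/L  [x>a] = 6·(8/3)·(8-(32/5))/8 = 16/5 kN·m
Superposition: M = Σ M_i = 5392/125 kN·m ≈ 43.136000 kN·m

M(32/5) = 5392/125 kN·m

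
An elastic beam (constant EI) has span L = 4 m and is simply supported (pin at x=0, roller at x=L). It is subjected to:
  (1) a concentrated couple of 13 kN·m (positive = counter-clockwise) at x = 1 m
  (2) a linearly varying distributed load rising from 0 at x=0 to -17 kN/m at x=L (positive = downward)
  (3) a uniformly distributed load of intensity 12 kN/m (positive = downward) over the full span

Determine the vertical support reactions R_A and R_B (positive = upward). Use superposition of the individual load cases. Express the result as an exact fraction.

Load 1 — applied couple M₀=13 kN·m at a=1 m (b=L-a=3):
  R_A = M₀/L = 13/4 kN
  R_B = -M₀/L = -13/4 kN
Load 2 — triangular load w₀=-17 kN/m (0→w₀ over full span):
  R_A = w₀L/6 = (-17)·4/6 = -34/3 kN
  R_B = w₀L/3 = (-17)·4/3 = -68/3 kN
Load 3 — uniform load w=12 kN/m over full span:
  R_A = wL/2 = 12·4/2 = 24 kN
  R_B = wL/2 = 12·4/2 = 24 kN
Superposition: R_A = 191/12 kN, R_B = -23/12 kN

R_A = 191/12 kN, R_B = -23/12 kN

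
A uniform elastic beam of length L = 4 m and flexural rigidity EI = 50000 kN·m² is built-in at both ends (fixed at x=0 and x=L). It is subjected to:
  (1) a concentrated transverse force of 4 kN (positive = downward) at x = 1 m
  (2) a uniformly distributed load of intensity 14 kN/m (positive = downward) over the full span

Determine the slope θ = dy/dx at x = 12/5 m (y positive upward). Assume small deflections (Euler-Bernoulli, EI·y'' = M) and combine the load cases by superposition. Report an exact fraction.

θ(12/5) = 249/3125000 rad

Load 1 — point force P=4 kN at a=1 m (b=L-a=3):
  θ_1 = Pa²(L-x)(2bL-(3b+a)(L-x))/(2L³EI)  [x>a] = 4·1²·(4-(12/5))·(2·3·4-(3·3+1)·(4-(12/5)))/(2·4³·50000) = 1/125000 rad
Load 2 — uniform load w=14 kN/m over full span:
  θ_2 = -wx(L-x)(L-2x)/(12EI) = -14·(12/5)·(4-(12/5))·(4-2·(12/5))/(12·50000) = 28/390625 rad
Superposition: θ = Σ θ_i = 249/3125000 rad ≈ 0.000080 rad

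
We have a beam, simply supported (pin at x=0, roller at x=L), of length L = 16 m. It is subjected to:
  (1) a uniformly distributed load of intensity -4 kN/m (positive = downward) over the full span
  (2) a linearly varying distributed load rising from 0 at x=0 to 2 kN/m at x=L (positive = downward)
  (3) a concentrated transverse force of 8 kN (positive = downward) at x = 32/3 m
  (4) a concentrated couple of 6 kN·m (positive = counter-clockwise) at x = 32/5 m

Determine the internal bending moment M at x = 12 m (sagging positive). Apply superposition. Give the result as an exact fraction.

M(12) = -289/6 kN·m

Load 1 — uniform load w=-4 kN/m over full span:
  M_1 = wx(L-x)/2 = (-4)·12·(16-12)/2 = -96 kN·m
Load 2 — triangular load w₀=2 kN/m (0→w₀ over full span):
  M_2 = w₀Lx/6 - w₀x³/(6L) = 2·16·12/6 - 2·12³/(6·16) = 28 kN·m
Load 3 — point force P=8 kN at a=32/3 m (b=L-a=16/3):
  M_3 = Pa(L-x)/L  [x>a] = 8·(32/3)·(16-12)/16 = 64/3 kN·m
Load 4 — applied couple M₀=6 kN·m at a=32/5 m (b=L-a=48/5):
  M_4 = M₀x/L - M₀  [x>a] = 6·12/16 - 6 = -3/2 kN·m
Superposition: M = Σ M_i = -289/6 kN·m ≈ -48.166667 kN·m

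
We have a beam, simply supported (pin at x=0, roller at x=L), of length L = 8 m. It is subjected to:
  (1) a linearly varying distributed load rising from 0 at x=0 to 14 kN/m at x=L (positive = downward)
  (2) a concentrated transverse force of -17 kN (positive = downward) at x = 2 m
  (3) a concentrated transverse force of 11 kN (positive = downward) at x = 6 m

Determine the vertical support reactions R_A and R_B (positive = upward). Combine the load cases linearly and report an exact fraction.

R_A = 26/3 kN, R_B = 124/3 kN

Load 1 — triangular load w₀=14 kN/m (0→w₀ over full span):
  R_A = w₀L/6 = 14·8/6 = 56/3 kN
  R_B = w₀L/3 = 14·8/3 = 112/3 kN
Load 2 — point force P=-17 kN at a=2 m (b=L-a=6):
  R_A = Pb/L = (-17)·6/8 = -51/4 kN
  R_B = Pa/L = (-17)·2/8 = -17/4 kN
Load 3 — point force P=11 kN at a=6 m (b=L-a=2):
  R_A = Pb/L = 11·2/8 = 11/4 kN
  R_B = Pa/L = 11·6/8 = 33/4 kN
Superposition: R_A = 26/3 kN, R_B = 124/3 kN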